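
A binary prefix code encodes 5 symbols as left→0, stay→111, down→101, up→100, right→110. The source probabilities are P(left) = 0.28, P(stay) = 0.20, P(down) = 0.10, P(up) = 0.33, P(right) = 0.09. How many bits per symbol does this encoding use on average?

L̄ = Σ pᵢ·ℓᵢ = 0.28·1 + 0.20·3 + 0.10·3 + 0.33·3 + 0.09·3 = 2.44 bits/symbol.

2.44 bits/symbol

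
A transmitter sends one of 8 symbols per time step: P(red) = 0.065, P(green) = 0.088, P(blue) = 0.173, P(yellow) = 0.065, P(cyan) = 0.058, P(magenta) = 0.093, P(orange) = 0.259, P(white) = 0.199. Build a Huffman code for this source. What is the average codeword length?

2.818 bits/symbol

Repeatedly combine the two least-probable nodes; the expected code length is the sum of the merged weights.
merge 29/500 + 13/200 → 123/1000
merge 13/200 + 11/125 → 153/1000
merge 93/1000 + 123/1000 → 27/125
merge 153/1000 + 173/1000 → 163/500
merge 199/1000 + 27/125 → 83/200
merge 259/1000 + 163/500 → 117/200
merge 83/200 + 117/200 → 1
L = 123/1000 + 153/1000 + 27/125 + 163/500 + 83/200 + 117/200 + 1 = 1409/500 = 2.818 bits/symbol.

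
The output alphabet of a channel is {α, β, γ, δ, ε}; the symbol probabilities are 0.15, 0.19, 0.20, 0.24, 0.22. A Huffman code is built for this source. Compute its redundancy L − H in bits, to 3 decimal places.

0.035 bits

Entropy H = −Σ p log₂ p ≈ 2.3049 bits.
Huffman merges: 3/20+19/100→17/50; 1/5+11/50→21/50; 6/25+17/50→29/50; 21/50+29/50→1. L = 117/50 ≈ 2.3400.
L − H = 2.3400 − 2.3049 = 0.035 bits.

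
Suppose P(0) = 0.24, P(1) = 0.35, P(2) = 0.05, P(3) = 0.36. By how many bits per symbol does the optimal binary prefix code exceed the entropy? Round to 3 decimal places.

0.159 bits

Entropy H = −Σ p log₂ p ≈ 1.7709 bits.
Huffman merges: 1/20+6/25→29/100; 29/100+7/20→16/25; 9/25+16/25→1. L = 193/100 ≈ 1.9300.
L − H = 1.9300 − 1.7709 = 0.159 bits.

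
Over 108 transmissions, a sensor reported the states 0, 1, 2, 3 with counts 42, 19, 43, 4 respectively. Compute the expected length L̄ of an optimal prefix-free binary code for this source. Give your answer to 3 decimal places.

1.815 bits/symbol

Probabilities are the counts divided by 108.
Repeatedly combine the two least-probable nodes; the expected code length is the sum of the merged weights.
merge 1/27 + 19/108 → 23/108
merge 23/108 + 7/18 → 65/108
merge 43/108 + 65/108 → 1
L = 23/108 + 65/108 + 1 = 49/27 ≈ 1.815 bits/symbol.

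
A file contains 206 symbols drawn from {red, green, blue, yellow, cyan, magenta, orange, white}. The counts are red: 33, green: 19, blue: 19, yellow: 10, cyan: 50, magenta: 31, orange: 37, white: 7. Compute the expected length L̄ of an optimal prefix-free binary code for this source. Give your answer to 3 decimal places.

Probabilities are the counts divided by 206.
Repeatedly combine the two least-probable nodes; the expected code length is the sum of the merged weights.
merge 7/206 + 5/103 → 17/206
merge 17/206 + 19/206 → 18/103
merge 19/206 + 31/206 → 25/103
merge 33/206 + 18/103 → 69/206
merge 37/206 + 25/103 → 87/206
merge 25/103 + 69/206 → 119/206
merge 87/206 + 119/206 → 1
L = 17/206 + 18/103 + 25/103 + 69/206 + 87/206 + 119/206 + 1 = 292/103 ≈ 2.835 bits/symbol.

2.835 bits/symbol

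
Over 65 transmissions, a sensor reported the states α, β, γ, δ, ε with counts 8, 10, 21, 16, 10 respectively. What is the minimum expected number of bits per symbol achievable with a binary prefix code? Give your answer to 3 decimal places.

2.277 bits/symbol

Probabilities are the counts divided by 65.
Repeatedly combine the two least-probable nodes; the expected code length is the sum of the merged weights.
merge 8/65 + 2/13 → 18/65
merge 2/13 + 16/65 → 2/5
merge 18/65 + 21/65 → 3/5
merge 2/5 + 3/5 → 1
L = 18/65 + 2/5 + 3/5 + 1 = 148/65 ≈ 2.277 bits/symbol.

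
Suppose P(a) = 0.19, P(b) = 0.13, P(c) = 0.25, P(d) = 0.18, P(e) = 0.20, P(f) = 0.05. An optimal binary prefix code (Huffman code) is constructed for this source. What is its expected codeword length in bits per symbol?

Repeatedly combine the two least-probable nodes; the expected code length is the sum of the merged weights.
merge 1/20 + 13/100 → 9/50
merge 9/50 + 9/50 → 9/25
merge 19/100 + 1/5 → 39/100
merge 1/4 + 9/25 → 61/100
merge 39/100 + 61/100 → 1
L = 9/50 + 9/25 + 39/100 + 61/100 + 1 = 127/50 = 2.54 bits/symbol.

2.54 bits/symbol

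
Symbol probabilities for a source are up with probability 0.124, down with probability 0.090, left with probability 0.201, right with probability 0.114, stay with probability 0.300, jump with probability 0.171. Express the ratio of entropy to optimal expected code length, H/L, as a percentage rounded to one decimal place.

98.7%

Entropy H = −Σ p log₂ p ≈ 2.4653 bits.
Huffman merges: 9/100+57/500→51/250; 31/250+171/1000→59/200; 201/1000+51/250→81/200; 59/200+3/10→119/200; 81/200+119/200→1. L = 2499/1000 ≈ 2.4990.
Efficiency = H/L = 2.4653/2.4990 = 98.7%.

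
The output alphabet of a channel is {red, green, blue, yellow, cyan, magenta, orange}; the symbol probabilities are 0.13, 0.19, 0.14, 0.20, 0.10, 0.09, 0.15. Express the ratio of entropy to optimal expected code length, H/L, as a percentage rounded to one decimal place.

98.4%

Entropy H = −Σ p log₂ p ≈ 2.7548 bits.
Huffman merges: 9/100+1/10→19/100; 13/100+7/50→27/100; 3/20+19/100→17/50; 19/100+1/5→39/100; 27/100+17/50→61/100; 39/100+61/100→1. L = 14/5 ≈ 2.8000.
Efficiency = H/L = 2.7548/2.8000 = 98.4%.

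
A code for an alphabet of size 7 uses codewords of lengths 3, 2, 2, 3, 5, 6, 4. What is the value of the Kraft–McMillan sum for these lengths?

With common denominator 2^6 = 64: Σ 2^(−ℓᵢ) = 8/64 + 16/64 + 16/64 + 8/64 + 2/64 + 1/64 + 4/64 = 55/64 = 0.859375.

0.859375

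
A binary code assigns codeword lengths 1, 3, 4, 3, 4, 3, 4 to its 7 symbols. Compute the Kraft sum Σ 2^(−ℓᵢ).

1.0625

With common denominator 2^4 = 16: Σ 2^(−ℓᵢ) = 8/16 + 2/16 + 1/16 + 2/16 + 1/16 + 2/16 + 1/16 = 17/16 = 1.0625.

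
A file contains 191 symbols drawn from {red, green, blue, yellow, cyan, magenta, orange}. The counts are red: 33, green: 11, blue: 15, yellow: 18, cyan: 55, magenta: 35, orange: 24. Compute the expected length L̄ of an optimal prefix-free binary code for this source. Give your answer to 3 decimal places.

Probabilities are the counts divided by 191.
Repeatedly combine the two least-probable nodes; the expected code length is the sum of the merged weights.
merge 11/191 + 15/191 → 26/191
merge 18/191 + 24/191 → 42/191
merge 26/191 + 33/191 → 59/191
merge 35/191 + 42/191 → 77/191
merge 55/191 + 59/191 → 114/191
merge 77/191 + 114/191 → 1
L = 26/191 + 42/191 + 59/191 + 77/191 + 114/191 + 1 = 509/191 ≈ 2.665 bits/symbol.

2.665 bits/symbol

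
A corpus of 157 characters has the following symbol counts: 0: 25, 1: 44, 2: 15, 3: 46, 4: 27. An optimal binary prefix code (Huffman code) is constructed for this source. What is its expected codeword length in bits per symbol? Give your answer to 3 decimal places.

Probabilities are the counts divided by 157.
Repeatedly combine the two least-probable nodes; the expected code length is the sum of the merged weights.
merge 15/157 + 25/157 → 40/157
merge 27/157 + 40/157 → 67/157
merge 44/157 + 46/157 → 90/157
merge 67/157 + 90/157 → 1
L = 40/157 + 67/157 + 90/157 + 1 = 354/157 ≈ 2.255 bits/symbol.

2.255 bits/symbol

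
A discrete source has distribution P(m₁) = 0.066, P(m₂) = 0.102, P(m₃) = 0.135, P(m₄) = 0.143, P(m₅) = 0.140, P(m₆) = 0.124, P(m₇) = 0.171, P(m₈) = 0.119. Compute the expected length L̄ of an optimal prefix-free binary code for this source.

Repeatedly combine the two least-probable nodes; the expected code length is the sum of the merged weights.
merge 33/500 + 51/500 → 21/125
merge 119/1000 + 31/250 → 243/1000
merge 27/200 + 7/50 → 11/40
merge 143/1000 + 21/125 → 311/1000
merge 171/1000 + 243/1000 → 207/500
merge 11/40 + 311/1000 → 293/500
merge 207/500 + 293/500 → 1
L = 21/125 + 243/1000 + 11/40 + 311/1000 + 207/500 + 293/500 + 1 = 2997/1000 = 2.997 bits/symbol.

2.997 bits/symbol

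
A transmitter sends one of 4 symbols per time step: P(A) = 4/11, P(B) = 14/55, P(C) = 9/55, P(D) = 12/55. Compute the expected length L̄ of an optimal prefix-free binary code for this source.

2 bits/symbol

Repeatedly combine the two least-probable nodes; the expected code length is the sum of the merged weights.
merge 9/55 + 12/55 → 21/55
merge 14/55 + 4/11 → 34/55
merge 21/55 + 34/55 → 1
L = 21/55 + 34/55 + 1 = 2 bits/symbol.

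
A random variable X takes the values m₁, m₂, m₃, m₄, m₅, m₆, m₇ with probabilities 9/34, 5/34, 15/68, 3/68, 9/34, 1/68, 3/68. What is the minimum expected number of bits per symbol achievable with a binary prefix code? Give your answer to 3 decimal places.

2.412 bits/symbol

Repeatedly combine the two least-probable nodes; the expected code length is the sum of the merged weights.
merge 1/68 + 3/68 → 1/17
merge 3/68 + 1/17 → 7/68
merge 7/68 + 5/34 → 1/4
merge 15/68 + 1/4 → 8/17
merge 9/34 + 9/34 → 9/17
merge 8/17 + 9/17 → 1
L = 1/17 + 7/68 + 1/4 + 8/17 + 9/17 + 1 = 41/17 ≈ 2.412 bits/symbol.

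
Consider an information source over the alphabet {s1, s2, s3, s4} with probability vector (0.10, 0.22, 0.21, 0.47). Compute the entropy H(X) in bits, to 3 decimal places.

H = −Σ pᵢ log₂ pᵢ.
−0.10·log₂(0.10) = 0.3322
−0.22·log₂(0.22) = 0.4806
−0.21·log₂(0.21) = 0.4728
−0.47·log₂(0.47) = 0.5120
Sum ≈ 1.7975 → 1.798 bits.

1.798 bits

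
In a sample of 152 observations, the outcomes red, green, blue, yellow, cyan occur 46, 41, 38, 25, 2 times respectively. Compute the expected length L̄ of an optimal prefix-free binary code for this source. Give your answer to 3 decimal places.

Probabilities are the counts divided by 152.
Repeatedly combine the two least-probable nodes; the expected code length is the sum of the merged weights.
merge 1/76 + 25/152 → 27/152
merge 27/152 + 1/4 → 65/152
merge 41/152 + 23/76 → 87/152
merge 65/152 + 87/152 → 1
L = 27/152 + 65/152 + 87/152 + 1 = 331/152 ≈ 2.178 bits/symbol.

2.178 bits/symbol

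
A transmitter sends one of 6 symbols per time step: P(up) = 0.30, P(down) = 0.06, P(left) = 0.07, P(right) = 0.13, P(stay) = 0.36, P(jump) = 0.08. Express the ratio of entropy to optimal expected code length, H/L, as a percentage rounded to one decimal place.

Entropy H = −Σ p log₂ p ≈ 2.2379 bits.
Huffman merges: 3/50+7/100→13/100; 2/25+13/100→21/100; 13/100+21/100→17/50; 3/10+17/50→16/25; 9/25+16/25→1. L = 58/25 ≈ 2.3200.
Efficiency = H/L = 2.2379/2.3200 = 96.5%.

96.5%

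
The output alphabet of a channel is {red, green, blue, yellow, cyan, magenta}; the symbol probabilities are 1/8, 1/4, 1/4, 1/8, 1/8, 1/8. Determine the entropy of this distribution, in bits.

2.5 bits

Each probability is a power of 1/2, so log₂(1/p) is an integer.
H = Σ p·log₂(1/p) = 1/8·3 + 1/4·2 + 1/4·2 + 1/8·3 + 1/8·3 + 1/8·3 = 2.5 bits.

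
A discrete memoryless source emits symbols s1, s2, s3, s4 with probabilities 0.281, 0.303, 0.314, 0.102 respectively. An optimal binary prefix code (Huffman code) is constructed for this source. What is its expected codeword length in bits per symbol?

2 bits/symbol

Repeatedly combine the two least-probable nodes; the expected code length is the sum of the merged weights.
merge 51/500 + 281/1000 → 383/1000
merge 303/1000 + 157/500 → 617/1000
merge 383/1000 + 617/1000 → 1
L = 383/1000 + 617/1000 + 1 = 2 bits/symbol.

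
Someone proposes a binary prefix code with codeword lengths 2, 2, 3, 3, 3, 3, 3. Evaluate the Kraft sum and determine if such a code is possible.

1.125; no

With common denominator 2^3 = 8: Σ 2^(−ℓᵢ) = 2/8 + 2/8 + 1/8 + 1/8 + 1/8 + 1/8 + 1/8 = 9/8 = 1.125.
Kraft's inequality requires Σ ≤ 1; here Σ = 1.125 > 1, so no such prefix code exists.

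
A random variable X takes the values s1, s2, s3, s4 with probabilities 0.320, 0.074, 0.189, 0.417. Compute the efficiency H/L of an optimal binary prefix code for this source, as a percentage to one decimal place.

96.7%

Entropy H = −Σ p log₂ p ≈ 1.7845 bits.
Huffman merges: 37/500+189/1000→263/1000; 263/1000+8/25→583/1000; 417/1000+583/1000→1. L = 923/500 ≈ 1.8460.
Efficiency = H/L = 1.7845/1.8460 = 96.7%.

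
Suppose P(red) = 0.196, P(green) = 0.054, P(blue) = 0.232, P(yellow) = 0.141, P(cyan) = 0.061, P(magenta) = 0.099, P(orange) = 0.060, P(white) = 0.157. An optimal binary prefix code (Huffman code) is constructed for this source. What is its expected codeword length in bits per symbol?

2.846 bits/symbol

Repeatedly combine the two least-probable nodes; the expected code length is the sum of the merged weights.
merge 27/500 + 3/50 → 57/500
merge 61/1000 + 99/1000 → 4/25
merge 57/500 + 141/1000 → 51/200
merge 157/1000 + 4/25 → 317/1000
merge 49/250 + 29/125 → 107/250
merge 51/200 + 317/1000 → 143/250
merge 107/250 + 143/250 → 1
L = 57/500 + 4/25 + 51/200 + 317/1000 + 107/250 + 143/250 + 1 = 1423/500 = 2.846 bits/symbol.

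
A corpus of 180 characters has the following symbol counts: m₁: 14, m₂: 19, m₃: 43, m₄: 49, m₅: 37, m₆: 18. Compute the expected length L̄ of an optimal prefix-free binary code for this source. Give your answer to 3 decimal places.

Probabilities are the counts divided by 180.
Repeatedly combine the two least-probable nodes; the expected code length is the sum of the merged weights.
merge 7/90 + 1/10 → 8/45
merge 19/180 + 8/45 → 17/60
merge 37/180 + 43/180 → 4/9
merge 49/180 + 17/60 → 5/9
merge 4/9 + 5/9 → 1
L = 8/45 + 17/60 + 4/9 + 5/9 + 1 = 443/180 ≈ 2.461 bits/symbol.

2.461 bits/symbol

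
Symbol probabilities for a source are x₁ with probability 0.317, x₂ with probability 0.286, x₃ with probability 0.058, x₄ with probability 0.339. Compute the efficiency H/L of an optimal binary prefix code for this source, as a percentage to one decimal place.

Entropy H = −Σ p log₂ p ≈ 1.8092 bits.
Huffman merges: 29/500+143/500→43/125; 317/1000+339/1000→82/125; 43/125+82/125→1. L = 2 ≈ 2.0000.
Efficiency = H/L = 1.8092/2.0000 = 90.5%.

90.5%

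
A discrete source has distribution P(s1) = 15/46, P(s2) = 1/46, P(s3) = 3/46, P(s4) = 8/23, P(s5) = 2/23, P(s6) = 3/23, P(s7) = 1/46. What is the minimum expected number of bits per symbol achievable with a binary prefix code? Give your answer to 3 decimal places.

Repeatedly combine the two least-probable nodes; the expected code length is the sum of the merged weights.
merge 1/46 + 1/46 → 1/23
merge 1/23 + 3/46 → 5/46
merge 2/23 + 5/46 → 9/46
merge 3/23 + 9/46 → 15/46
merge 15/46 + 15/46 → 15/23
merge 8/23 + 15/23 → 1
L = 1/23 + 5/46 + 9/46 + 15/46 + 15/23 + 1 = 107/46 ≈ 2.326 bits/symbol.

2.326 bits/symbol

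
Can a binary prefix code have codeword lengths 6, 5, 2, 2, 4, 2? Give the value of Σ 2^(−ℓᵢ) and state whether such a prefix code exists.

0.859375; yes

With common denominator 2^6 = 64: Σ 2^(−ℓᵢ) = 1/64 + 2/64 + 16/64 + 16/64 + 4/64 + 16/64 = 55/64 = 0.859375.
Kraft's inequality requires Σ ≤ 1; here Σ = 0.859375 ≤ 1, so such a prefix code exists.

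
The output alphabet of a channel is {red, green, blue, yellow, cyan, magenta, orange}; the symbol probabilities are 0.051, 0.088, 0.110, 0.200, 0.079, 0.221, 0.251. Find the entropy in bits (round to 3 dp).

H = −Σ pᵢ log₂ pᵢ.
−0.051·log₂(0.051) = 0.2190
−0.088·log₂(0.088) = 0.3086
−0.110·log₂(0.110) = 0.3503
−0.200·log₂(0.200) = 0.4644
−0.079·log₂(0.079) = 0.2893
−0.221·log₂(0.221) = 0.4813
−0.251·log₂(0.251) = 0.5006
Sum ≈ 2.6134 → 2.613 bits.

2.613 bits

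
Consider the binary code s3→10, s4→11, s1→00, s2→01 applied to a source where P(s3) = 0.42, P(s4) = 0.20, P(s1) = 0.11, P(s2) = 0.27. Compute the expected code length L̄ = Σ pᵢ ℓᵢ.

L̄ = Σ pᵢ·ℓᵢ = 0.42·2 + 0.20·2 + 0.11·2 + 0.27·2 = 2 bits/symbol.

2 bits/symbol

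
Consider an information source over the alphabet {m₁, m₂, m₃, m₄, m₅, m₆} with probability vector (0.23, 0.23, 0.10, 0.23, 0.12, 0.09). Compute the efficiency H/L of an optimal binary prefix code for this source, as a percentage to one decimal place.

Entropy H = −Σ p log₂ p ≈ 2.4749 bits.
Huffman merges: 9/100+1/10→19/100; 3/25+19/100→31/100; 23/100+23/100→23/50; 23/100+31/100→27/50; 23/50+27/50→1. L = 5/2 ≈ 2.5000.
Efficiency = H/L = 2.4749/2.5000 = 99.0%.

99.0%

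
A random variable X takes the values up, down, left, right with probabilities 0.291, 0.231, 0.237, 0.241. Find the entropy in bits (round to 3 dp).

1.994 bits

H = −Σ pᵢ log₂ pᵢ.
−0.291·log₂(0.291) = 0.5182
−0.231·log₂(0.231) = 0.4883
−0.237·log₂(0.237) = 0.4923
−0.241·log₂(0.241) = 0.4947
Sum ≈ 1.9936 → 1.994 bits.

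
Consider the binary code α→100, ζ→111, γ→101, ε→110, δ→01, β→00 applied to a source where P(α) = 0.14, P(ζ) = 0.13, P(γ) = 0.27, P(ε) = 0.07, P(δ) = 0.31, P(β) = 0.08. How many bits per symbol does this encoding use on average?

2.61 bits/symbol

L̄ = Σ pᵢ·ℓᵢ = 0.14·3 + 0.13·3 + 0.27·3 + 0.07·3 + 0.31·2 + 0.08·2 = 2.61 bits/symbol.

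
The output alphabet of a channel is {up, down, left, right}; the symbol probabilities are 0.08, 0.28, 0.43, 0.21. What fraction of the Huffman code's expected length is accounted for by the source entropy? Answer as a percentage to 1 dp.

Entropy H = −Σ p log₂ p ≈ 1.8021 bits.
Huffman merges: 2/25+21/100→29/100; 7/25+29/100→57/100; 43/100+57/100→1. L = 93/50 ≈ 1.8600.
Efficiency = H/L = 1.8021/1.8600 = 96.9%.

96.9%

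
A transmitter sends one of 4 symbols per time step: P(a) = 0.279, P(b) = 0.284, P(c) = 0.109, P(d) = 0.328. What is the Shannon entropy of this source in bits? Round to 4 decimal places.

1.9056 bits

H = −Σ pᵢ log₂ pᵢ.
−0.279·log₂(0.279) = 0.5138
−0.284·log₂(0.284) = 0.5158
−0.109·log₂(0.109) = 0.3485
−0.328·log₂(0.328) = 0.5275
Sum ≈ 1.9056 → 1.9056 bits.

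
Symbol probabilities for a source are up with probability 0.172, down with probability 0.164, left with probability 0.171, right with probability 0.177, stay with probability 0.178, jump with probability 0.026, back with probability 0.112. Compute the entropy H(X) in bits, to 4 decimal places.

H = −Σ pᵢ log₂ pᵢ.
−0.172·log₂(0.172) = 0.4368
−0.164·log₂(0.164) = 0.4278
−0.171·log₂(0.171) = 0.4357
−0.177·log₂(0.177) = 0.4422
−0.178·log₂(0.178) = 0.4432
−0.026·log₂(0.026) = 0.1369
−0.112·log₂(0.112) = 0.3537
Sum ≈ 2.6763 → 2.6763 bits.

2.6763 bits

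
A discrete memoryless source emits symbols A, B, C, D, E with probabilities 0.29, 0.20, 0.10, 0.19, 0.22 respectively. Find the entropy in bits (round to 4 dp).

H = −Σ pᵢ log₂ pᵢ.
−0.29·log₂(0.29) = 0.5179
−0.20·log₂(0.20) = 0.4644
−0.10·log₂(0.10) = 0.3322
−0.19·log₂(0.19) = 0.4552
−0.22·log₂(0.22) = 0.4806
Sum ≈ 2.2503 → 2.2503 bits.

2.2503 bits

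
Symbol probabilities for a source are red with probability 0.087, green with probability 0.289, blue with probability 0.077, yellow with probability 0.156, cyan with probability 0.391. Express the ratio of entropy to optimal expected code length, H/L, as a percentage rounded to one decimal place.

Entropy H = −Σ p log₂ p ≈ 2.0567 bits.
Huffman merges: 77/1000+87/1000→41/250; 39/250+41/250→8/25; 289/1000+8/25→609/1000; 391/1000+609/1000→1. L = 2093/1000 ≈ 2.0930.
Efficiency = H/L = 2.0567/2.0930 = 98.3%.

98.3%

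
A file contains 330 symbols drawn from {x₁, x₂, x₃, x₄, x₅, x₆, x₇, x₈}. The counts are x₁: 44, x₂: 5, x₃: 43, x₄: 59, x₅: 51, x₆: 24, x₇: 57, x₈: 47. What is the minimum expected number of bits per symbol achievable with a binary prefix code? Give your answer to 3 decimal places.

2.909 bits/symbol

Probabilities are the counts divided by 330.
Repeatedly combine the two least-probable nodes; the expected code length is the sum of the merged weights.
merge 1/66 + 4/55 → 29/330
merge 29/330 + 43/330 → 12/55
merge 2/15 + 47/330 → 91/330
merge 17/110 + 19/110 → 18/55
merge 59/330 + 12/55 → 131/330
merge 91/330 + 18/55 → 199/330
merge 131/330 + 199/330 → 1
L = 29/330 + 12/55 + 91/330 + 18/55 + 131/330 + 199/330 + 1 = 32/11 ≈ 2.909 bits/symbol.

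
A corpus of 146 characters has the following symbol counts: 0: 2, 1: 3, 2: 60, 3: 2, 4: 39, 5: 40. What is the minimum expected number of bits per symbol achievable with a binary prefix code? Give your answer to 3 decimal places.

1.979 bits/symbol

Probabilities are the counts divided by 146.
Repeatedly combine the two least-probable nodes; the expected code length is the sum of the merged weights.
merge 1/73 + 1/73 → 2/73
merge 3/146 + 2/73 → 7/146
merge 7/146 + 39/146 → 23/73
merge 20/73 + 23/73 → 43/73
merge 30/73 + 43/73 → 1
L = 2/73 + 7/146 + 23/73 + 43/73 + 1 = 289/146 ≈ 1.979 bits/symbol.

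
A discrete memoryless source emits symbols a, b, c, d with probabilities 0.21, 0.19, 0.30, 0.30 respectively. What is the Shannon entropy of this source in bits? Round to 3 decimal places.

1.970 bits

H = −Σ pᵢ log₂ pᵢ.
−0.21·log₂(0.21) = 0.4728
−0.19·log₂(0.19) = 0.4552
−0.30·log₂(0.30) = 0.5211
−0.30·log₂(0.30) = 0.5211
Sum ≈ 1.9702 → 1.970 bits.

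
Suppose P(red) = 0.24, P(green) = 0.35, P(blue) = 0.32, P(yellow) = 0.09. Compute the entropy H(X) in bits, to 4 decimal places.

H = −Σ pᵢ log₂ pᵢ.
−0.24·log₂(0.24) = 0.4941
−0.35·log₂(0.35) = 0.5301
−0.32·log₂(0.32) = 0.5260
−0.09·log₂(0.09) = 0.3127
Sum ≈ 1.8629 → 1.8629 bits.

1.8629 bits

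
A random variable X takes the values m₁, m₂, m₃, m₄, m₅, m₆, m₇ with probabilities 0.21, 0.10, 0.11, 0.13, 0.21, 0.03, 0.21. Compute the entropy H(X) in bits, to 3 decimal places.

H = −Σ pᵢ log₂ pᵢ.
−0.21·log₂(0.21) = 0.4728
−0.10·log₂(0.10) = 0.3322
−0.11·log₂(0.11) = 0.3503
−0.13·log₂(0.13) = 0.3826
−0.21·log₂(0.21) = 0.4728
−0.03·log₂(0.03) = 0.1518
−0.21·log₂(0.21) = 0.4728
Sum ≈ 2.6354 → 2.635 bits.

2.635 bits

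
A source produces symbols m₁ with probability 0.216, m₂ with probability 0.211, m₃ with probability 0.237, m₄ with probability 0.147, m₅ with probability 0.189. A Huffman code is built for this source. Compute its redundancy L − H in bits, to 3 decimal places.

Entropy H = −Σ p log₂ p ≈ 2.3043 bits.
Huffman merges: 147/1000+189/1000→42/125; 211/1000+27/125→427/1000; 237/1000+42/125→573/1000; 427/1000+573/1000→1. L = 292/125 ≈ 2.3360.
L − H = 2.3360 − 2.3043 = 0.032 bits.

0.032 bits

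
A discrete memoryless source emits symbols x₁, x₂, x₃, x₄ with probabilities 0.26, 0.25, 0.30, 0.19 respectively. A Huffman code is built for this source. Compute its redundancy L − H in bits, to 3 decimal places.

Entropy H = −Σ p log₂ p ≈ 1.9816 bits.
Huffman merges: 19/100+1/4→11/25; 13/50+3/10→14/25; 11/25+14/25→1. L = 2 ≈ 2.0000.
L − H = 2.0000 − 1.9816 = 0.018 bits.

0.018 bits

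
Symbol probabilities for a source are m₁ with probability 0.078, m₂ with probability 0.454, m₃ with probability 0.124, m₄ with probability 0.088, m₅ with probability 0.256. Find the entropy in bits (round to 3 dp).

H = −Σ pᵢ log₂ pᵢ.
−0.078·log₂(0.078) = 0.2871
−0.454·log₂(0.454) = 0.5172
−0.124·log₂(0.124) = 0.3734
−0.088·log₂(0.088) = 0.3086
−0.256·log₂(0.256) = 0.5032
Sum ≈ 1.9895 → 1.990 bits.

1.990 bits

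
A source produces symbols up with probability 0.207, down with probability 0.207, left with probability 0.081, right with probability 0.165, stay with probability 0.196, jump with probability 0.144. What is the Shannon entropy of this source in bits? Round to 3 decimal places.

H = −Σ pᵢ log₂ pᵢ.
−0.207·log₂(0.207) = 0.4704
−0.207·log₂(0.207) = 0.4704
−0.081·log₂(0.081) = 0.2937
−0.165·log₂(0.165) = 0.4289
−0.196·log₂(0.196) = 0.4608
−0.144·log₂(0.144) = 0.4026
Sum ≈ 2.5268 → 2.527 bits.

2.527 bits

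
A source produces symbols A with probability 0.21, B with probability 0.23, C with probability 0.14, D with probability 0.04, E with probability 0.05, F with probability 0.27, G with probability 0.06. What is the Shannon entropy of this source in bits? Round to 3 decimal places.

H = −Σ pᵢ log₂ pᵢ.
−0.21·log₂(0.21) = 0.4728
−0.23·log₂(0.23) = 0.4877
−0.14·log₂(0.14) = 0.3971
−0.04·log₂(0.04) = 0.1858
−0.05·log₂(0.05) = 0.2161
−0.27·log₂(0.27) = 0.5100
−0.06·log₂(0.06) = 0.2435
Sum ≈ 2.5130 → 2.513 bits.

2.513 bits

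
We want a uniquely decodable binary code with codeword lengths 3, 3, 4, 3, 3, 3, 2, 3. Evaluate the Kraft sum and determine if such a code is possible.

1.0625; no

With common denominator 2^4 = 16: Σ 2^(−ℓᵢ) = 2/16 + 2/16 + 1/16 + 2/16 + 2/16 + 2/16 + 4/16 + 2/16 = 17/16 = 1.0625.
Kraft's inequality requires Σ ≤ 1; here Σ = 1.0625 > 1, so no such prefix code exists.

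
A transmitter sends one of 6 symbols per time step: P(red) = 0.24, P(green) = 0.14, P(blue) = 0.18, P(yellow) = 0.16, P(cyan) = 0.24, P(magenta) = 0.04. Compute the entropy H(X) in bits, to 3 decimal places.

2.439 bits

H = −Σ pᵢ log₂ pᵢ.
−0.24·log₂(0.24) = 0.4941
−0.14·log₂(0.14) = 0.3971
−0.18·log₂(0.18) = 0.4453
−0.16·log₂(0.16) = 0.4230
−0.24·log₂(0.24) = 0.4941
−0.04·log₂(0.04) = 0.1858
Sum ≈ 2.4395 → 2.439 bits.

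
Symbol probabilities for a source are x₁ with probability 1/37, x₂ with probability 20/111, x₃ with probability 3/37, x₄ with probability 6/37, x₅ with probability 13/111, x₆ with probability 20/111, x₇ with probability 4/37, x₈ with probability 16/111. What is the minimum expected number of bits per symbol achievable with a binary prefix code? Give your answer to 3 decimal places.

2.928 bits/symbol

Repeatedly combine the two least-probable nodes; the expected code length is the sum of the merged weights.
merge 1/37 + 3/37 → 4/37
merge 4/37 + 4/37 → 8/37
merge 13/111 + 16/111 → 29/111
merge 6/37 + 20/111 → 38/111
merge 20/111 + 8/37 → 44/111
merge 29/111 + 38/111 → 67/111
merge 44/111 + 67/111 → 1
L = 4/37 + 8/37 + 29/111 + 38/111 + 44/111 + 67/111 + 1 = 325/111 ≈ 2.928 bits/symbol.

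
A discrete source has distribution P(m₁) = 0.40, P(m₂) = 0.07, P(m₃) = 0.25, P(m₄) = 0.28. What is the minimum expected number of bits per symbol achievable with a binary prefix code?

1.92 bits/symbol

Repeatedly combine the two least-probable nodes; the expected code length is the sum of the merged weights.
merge 7/100 + 1/4 → 8/25
merge 7/25 + 8/25 → 3/5
merge 2/5 + 3/5 → 1
L = 8/25 + 3/5 + 1 = 48/25 = 1.92 bits/symbol.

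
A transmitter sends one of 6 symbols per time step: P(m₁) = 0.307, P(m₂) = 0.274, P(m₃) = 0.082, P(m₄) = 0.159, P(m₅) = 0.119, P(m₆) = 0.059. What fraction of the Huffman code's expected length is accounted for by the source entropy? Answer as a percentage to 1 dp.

Entropy H = −Σ p log₂ p ≈ 2.3588 bits.
Huffman merges: 59/1000+41/500→141/1000; 119/1000+141/1000→13/50; 159/1000+13/50→419/1000; 137/500+307/1000→581/1000; 419/1000+581/1000→1. L = 2401/1000 ≈ 2.4010.
Efficiency = H/L = 2.3588/2.4010 = 98.2%.

98.2%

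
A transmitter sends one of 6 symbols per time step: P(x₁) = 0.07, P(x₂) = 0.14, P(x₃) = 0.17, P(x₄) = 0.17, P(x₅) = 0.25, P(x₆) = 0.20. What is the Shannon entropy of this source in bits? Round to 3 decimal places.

2.499 bits

H = −Σ pᵢ log₂ pᵢ.
−0.07·log₂(0.07) = 0.2686
−0.14·log₂(0.14) = 0.3971
−0.17·log₂(0.17) = 0.4346
−0.17·log₂(0.17) = 0.4346
−0.25·log₂(0.25) = 0.5000
−0.20·log₂(0.20) = 0.4644
Sum ≈ 2.4992 → 2.499 bits.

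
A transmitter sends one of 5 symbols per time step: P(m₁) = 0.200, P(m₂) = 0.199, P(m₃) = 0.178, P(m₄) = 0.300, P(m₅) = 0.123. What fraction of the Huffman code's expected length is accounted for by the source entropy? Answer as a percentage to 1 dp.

Entropy H = −Σ p log₂ p ≈ 2.2641 bits.
Huffman merges: 123/1000+89/500→301/1000; 199/1000+1/5→399/1000; 3/10+301/1000→601/1000; 399/1000+601/1000→1. L = 2301/1000 ≈ 2.3010.
Efficiency = H/L = 2.2641/2.3010 = 98.4%.

98.4%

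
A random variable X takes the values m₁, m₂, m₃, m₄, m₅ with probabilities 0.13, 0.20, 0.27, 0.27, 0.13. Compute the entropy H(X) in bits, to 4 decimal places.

H = −Σ pᵢ log₂ pᵢ.
−0.13·log₂(0.13) = 0.3826
−0.20·log₂(0.20) = 0.4644
−0.27·log₂(0.27) = 0.5100
−0.27·log₂(0.27) = 0.5100
−0.13·log₂(0.13) = 0.3826
Sum ≈ 2.2497 → 2.2497 bits.

2.2497 bits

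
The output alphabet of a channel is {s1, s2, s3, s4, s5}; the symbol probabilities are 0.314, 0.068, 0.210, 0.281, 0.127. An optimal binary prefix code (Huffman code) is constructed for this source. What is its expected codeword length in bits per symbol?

Repeatedly combine the two least-probable nodes; the expected code length is the sum of the merged weights.
merge 17/250 + 127/1000 → 39/200
merge 39/200 + 21/100 → 81/200
merge 281/1000 + 157/500 → 119/200
merge 81/200 + 119/200 → 1
L = 39/200 + 81/200 + 119/200 + 1 = 439/200 = 2.195 bits/symbol.

2.195 bits/symbol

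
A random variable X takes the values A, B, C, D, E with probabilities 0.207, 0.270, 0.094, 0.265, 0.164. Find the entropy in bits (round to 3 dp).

2.237 bits

H = −Σ pᵢ log₂ pᵢ.
−0.207·log₂(0.207) = 0.4704
−0.270·log₂(0.270) = 0.5100
−0.094·log₂(0.094) = 0.3207
−0.265·log₂(0.265) = 0.5077
−0.164·log₂(0.164) = 0.4278
Sum ≈ 2.2365 → 2.237 bits.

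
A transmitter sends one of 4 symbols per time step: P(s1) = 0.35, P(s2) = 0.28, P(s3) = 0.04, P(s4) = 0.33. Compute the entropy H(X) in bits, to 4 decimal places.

1.7579 bits

H = −Σ pᵢ log₂ pᵢ.
−0.35·log₂(0.35) = 0.5301
−0.28·log₂(0.28) = 0.5142
−0.04·log₂(0.04) = 0.1858
−0.33·log₂(0.33) = 0.5278
Sum ≈ 1.7579 → 1.7579 bits.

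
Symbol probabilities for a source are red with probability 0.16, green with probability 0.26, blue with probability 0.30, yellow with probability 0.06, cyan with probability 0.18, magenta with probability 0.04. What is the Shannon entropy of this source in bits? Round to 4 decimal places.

H = −Σ pᵢ log₂ pᵢ.
−0.16·log₂(0.16) = 0.4230
−0.26·log₂(0.26) = 0.5053
−0.30·log₂(0.30) = 0.5211
−0.06·log₂(0.06) = 0.2435
−0.18·log₂(0.18) = 0.4453
−0.04·log₂(0.04) = 0.1858
Sum ≈ 2.3240 → 2.3240 bits.

2.3240 bits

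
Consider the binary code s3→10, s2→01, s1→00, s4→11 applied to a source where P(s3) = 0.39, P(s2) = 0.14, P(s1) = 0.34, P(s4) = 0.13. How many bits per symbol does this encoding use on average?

L̄ = Σ pᵢ·ℓᵢ = 0.39·2 + 0.14·2 + 0.34·2 + 0.13·2 = 2 bits/symbol.

2 bits/symbol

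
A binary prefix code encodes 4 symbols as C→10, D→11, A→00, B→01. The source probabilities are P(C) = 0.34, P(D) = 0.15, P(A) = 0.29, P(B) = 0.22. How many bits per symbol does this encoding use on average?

2 bits/symbol

L̄ = Σ pᵢ·ℓᵢ = 0.34·2 + 0.15·2 + 0.29·2 + 0.22·2 = 2 bits/symbol.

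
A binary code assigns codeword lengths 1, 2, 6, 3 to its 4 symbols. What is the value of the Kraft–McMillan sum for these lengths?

0.890625

With common denominator 2^6 = 64: Σ 2^(−ℓᵢ) = 32/64 + 16/64 + 1/64 + 8/64 = 57/64 = 0.890625.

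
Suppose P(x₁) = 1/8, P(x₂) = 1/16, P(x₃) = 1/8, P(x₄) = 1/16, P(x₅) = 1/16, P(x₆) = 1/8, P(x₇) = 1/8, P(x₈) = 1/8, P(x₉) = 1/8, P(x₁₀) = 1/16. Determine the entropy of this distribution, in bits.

Each probability is a power of 1/2, so log₂(1/p) is an integer.
H = Σ p·log₂(1/p) = 1/8·3 + 1/16·4 + 1/8·3 + 1/16·4 + 1/16·4 + 1/8·3 + 1/8·3 + 1/8·3 + 1/8·3 + 1/16·4 = 3.25 bits.

3.25 bits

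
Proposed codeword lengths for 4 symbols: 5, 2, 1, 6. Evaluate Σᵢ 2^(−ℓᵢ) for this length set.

With common denominator 2^6 = 64: Σ 2^(−ℓᵢ) = 2/64 + 16/64 + 32/64 + 1/64 = 51/64 = 0.796875.

0.796875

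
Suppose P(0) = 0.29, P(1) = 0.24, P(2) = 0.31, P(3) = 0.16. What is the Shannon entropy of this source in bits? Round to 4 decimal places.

H = −Σ pᵢ log₂ pᵢ.
−0.29·log₂(0.29) = 0.5179
−0.24·log₂(0.24) = 0.4941
−0.31·log₂(0.31) = 0.5238
−0.16·log₂(0.16) = 0.4230
Sum ≈ 1.9588 → 1.9588 bits.

1.9588 bits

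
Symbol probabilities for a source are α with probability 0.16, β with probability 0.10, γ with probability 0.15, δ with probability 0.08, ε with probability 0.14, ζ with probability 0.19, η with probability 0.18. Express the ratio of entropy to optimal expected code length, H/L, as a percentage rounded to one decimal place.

Entropy H = −Σ p log₂ p ≈ 2.7549 bits.
Huffman merges: 2/25+1/10→9/50; 7/50+3/20→29/100; 4/25+9/50→17/50; 9/50+19/100→37/100; 29/100+17/50→63/100; 37/100+63/100→1. L = 281/100 ≈ 2.8100.
Efficiency = H/L = 2.7549/2.8100 = 98.0%.

98.0%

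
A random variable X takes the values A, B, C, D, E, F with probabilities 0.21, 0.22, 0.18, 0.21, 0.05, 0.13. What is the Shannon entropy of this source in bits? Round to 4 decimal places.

H = −Σ pᵢ log₂ pᵢ.
−0.21·log₂(0.21) = 0.4728
−0.22·log₂(0.22) = 0.4806
−0.18·log₂(0.18) = 0.4453
−0.21·log₂(0.21) = 0.4728
−0.05·log₂(0.05) = 0.2161
−0.13·log₂(0.13) = 0.3826
Sum ≈ 2.4703 → 2.4703 bits.

2.4703 bits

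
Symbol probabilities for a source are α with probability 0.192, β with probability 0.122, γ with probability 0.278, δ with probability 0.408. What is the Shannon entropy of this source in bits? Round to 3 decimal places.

1.869 bits

H = −Σ pᵢ log₂ pᵢ.
−0.192·log₂(0.192) = 0.4571
−0.122·log₂(0.122) = 0.3703
−0.278·log₂(0.278) = 0.5134
−0.408·log₂(0.408) = 0.5277
Sum ≈ 1.8685 → 1.869 bits.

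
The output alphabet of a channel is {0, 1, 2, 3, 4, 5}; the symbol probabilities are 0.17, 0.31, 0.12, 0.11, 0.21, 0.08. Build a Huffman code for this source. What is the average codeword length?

Repeatedly combine the two least-probable nodes; the expected code length is the sum of the merged weights.
merge 2/25 + 11/100 → 19/100
merge 3/25 + 17/100 → 29/100
merge 19/100 + 21/100 → 2/5
merge 29/100 + 31/100 → 3/5
merge 2/5 + 3/5 → 1
L = 19/100 + 29/100 + 2/5 + 3/5 + 1 = 62/25 = 2.48 bits/symbol.

2.48 bits/symbol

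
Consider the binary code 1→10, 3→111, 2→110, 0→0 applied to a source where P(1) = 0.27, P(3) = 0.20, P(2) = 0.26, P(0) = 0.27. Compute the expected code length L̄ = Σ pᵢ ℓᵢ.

L̄ = Σ pᵢ·ℓᵢ = 0.27·2 + 0.20·3 + 0.26·3 + 0.27·1 = 2.19 bits/symbol.

2.19 bits/symbol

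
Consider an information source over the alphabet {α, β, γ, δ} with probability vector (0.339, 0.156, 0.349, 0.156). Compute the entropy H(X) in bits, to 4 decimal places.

H = −Σ pᵢ log₂ pᵢ.
−0.339·log₂(0.339) = 0.5291
−0.156·log₂(0.156) = 0.4181
−0.349·log₂(0.349) = 0.5300
−0.156·log₂(0.156) = 0.4181
Sum ≈ 1.8954 → 1.8954 bits.

1.8954 bits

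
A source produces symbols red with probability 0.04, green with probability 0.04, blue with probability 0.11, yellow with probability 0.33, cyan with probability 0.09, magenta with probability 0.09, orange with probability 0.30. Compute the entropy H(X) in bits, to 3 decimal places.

2.396 bits

H = −Σ pᵢ log₂ pᵢ.
−0.04·log₂(0.04) = 0.1858
−0.04·log₂(0.04) = 0.1858
−0.11·log₂(0.11) = 0.3503
−0.33·log₂(0.33) = 0.5278
−0.09·log₂(0.09) = 0.3127
−0.09·log₂(0.09) = 0.3127
−0.30·log₂(0.30) = 0.5211
Sum ≈ 2.3960 → 2.396 bits.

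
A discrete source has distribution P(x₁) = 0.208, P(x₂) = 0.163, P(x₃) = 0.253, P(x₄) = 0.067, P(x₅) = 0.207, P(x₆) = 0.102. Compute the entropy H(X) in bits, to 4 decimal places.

2.4670 bits

H = −Σ pᵢ log₂ pᵢ.
−0.208·log₂(0.208) = 0.4712
−0.163·log₂(0.163) = 0.4266
−0.253·log₂(0.253) = 0.5016
−0.067·log₂(0.067) = 0.2613
−0.207·log₂(0.207) = 0.4704
−0.102·log₂(0.102) = 0.3359
Sum ≈ 2.4670 → 2.4670 bits.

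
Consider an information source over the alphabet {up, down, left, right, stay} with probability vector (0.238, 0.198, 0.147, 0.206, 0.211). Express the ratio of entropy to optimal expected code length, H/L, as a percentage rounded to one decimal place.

Entropy H = −Σ p log₂ p ≈ 2.3053 bits.
Huffman merges: 147/1000+99/500→69/200; 103/500+211/1000→417/1000; 119/500+69/200→583/1000; 417/1000+583/1000→1. L = 469/200 ≈ 2.3450.
Efficiency = H/L = 2.3053/2.3450 = 98.3%.

98.3%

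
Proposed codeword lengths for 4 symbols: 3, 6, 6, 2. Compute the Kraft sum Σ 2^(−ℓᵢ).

0.40625

With common denominator 2^6 = 64: Σ 2^(−ℓᵢ) = 8/64 + 1/64 + 1/64 + 16/64 = 26/64 = 0.40625.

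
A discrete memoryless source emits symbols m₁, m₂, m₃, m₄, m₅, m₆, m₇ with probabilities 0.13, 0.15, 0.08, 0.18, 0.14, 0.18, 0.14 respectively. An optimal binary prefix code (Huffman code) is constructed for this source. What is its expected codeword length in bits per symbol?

Repeatedly combine the two least-probable nodes; the expected code length is the sum of the merged weights.
merge 2/25 + 13/100 → 21/100
merge 7/50 + 7/50 → 7/25
merge 3/20 + 9/50 → 33/100
merge 9/50 + 21/100 → 39/100
merge 7/25 + 33/100 → 61/100
merge 39/100 + 61/100 → 1
L = 21/100 + 7/25 + 33/100 + 39/100 + 61/100 + 1 = 141/50 = 2.82 bits/symbol.

2.82 bits/symbol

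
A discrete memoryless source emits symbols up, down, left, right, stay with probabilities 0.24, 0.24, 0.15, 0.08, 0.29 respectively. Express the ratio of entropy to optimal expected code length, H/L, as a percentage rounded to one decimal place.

Entropy H = −Σ p log₂ p ≈ 2.2082 bits.
Huffman merges: 2/25+3/20→23/100; 23/100+6/25→47/100; 6/25+29/100→53/100; 47/100+53/100→1. L = 223/100 ≈ 2.2300.
Efficiency = H/L = 2.2082/2.2300 = 99.0%.

99.0%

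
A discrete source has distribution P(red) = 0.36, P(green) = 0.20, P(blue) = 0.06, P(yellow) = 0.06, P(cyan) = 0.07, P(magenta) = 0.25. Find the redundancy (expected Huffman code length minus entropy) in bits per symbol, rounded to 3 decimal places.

0.059 bits

Entropy H = −Σ p log₂ p ≈ 2.2506 bits.
Huffman merges: 3/50+3/50→3/25; 7/100+3/25→19/100; 19/100+1/5→39/100; 1/4+9/25→61/100; 39/100+61/100→1. L = 231/100 ≈ 2.3100.
L − H = 2.3100 − 2.2506 = 0.059 bits.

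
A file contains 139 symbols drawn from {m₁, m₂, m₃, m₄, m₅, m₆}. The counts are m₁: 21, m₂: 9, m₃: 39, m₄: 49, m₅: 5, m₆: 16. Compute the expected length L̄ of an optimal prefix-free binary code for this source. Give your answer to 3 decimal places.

2.317 bits/symbol

Probabilities are the counts divided by 139.
Repeatedly combine the two least-probable nodes; the expected code length is the sum of the merged weights.
merge 5/139 + 9/139 → 14/139
merge 14/139 + 16/139 → 30/139
merge 21/139 + 30/139 → 51/139
merge 39/139 + 49/139 → 88/139
merge 51/139 + 88/139 → 1
L = 14/139 + 30/139 + 51/139 + 88/139 + 1 = 322/139 ≈ 2.317 bits/symbol.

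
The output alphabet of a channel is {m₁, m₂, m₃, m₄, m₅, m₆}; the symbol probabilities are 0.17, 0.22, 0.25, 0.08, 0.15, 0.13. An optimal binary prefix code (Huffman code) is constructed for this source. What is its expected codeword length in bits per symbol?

2.53 bits/symbol

Repeatedly combine the two least-probable nodes; the expected code length is the sum of the merged weights.
merge 2/25 + 13/100 → 21/100
merge 3/20 + 17/100 → 8/25
merge 21/100 + 11/50 → 43/100
merge 1/4 + 8/25 → 57/100
merge 43/100 + 57/100 → 1
L = 21/100 + 8/25 + 43/100 + 57/100 + 1 = 253/100 = 2.53 bits/symbol.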